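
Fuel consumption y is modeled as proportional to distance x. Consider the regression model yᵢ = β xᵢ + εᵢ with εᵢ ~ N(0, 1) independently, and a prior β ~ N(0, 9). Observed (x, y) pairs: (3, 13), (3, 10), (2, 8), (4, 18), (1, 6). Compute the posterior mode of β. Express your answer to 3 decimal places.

log p(β | y) = −Σ(yᵢ − βxᵢ)²/(2·1) − β²/(2·9) + const.
Setting the derivative to zero: Σxᵢ(yᵢ − βxᵢ)/1 − β/9 = 0, so β = Σxᵢyᵢ / (Σxᵢ² + σ²/τ²).
Σxᵢyᵢ = 3·13 + 3·10 + 2·8 + 4·18 + 1·6 = 163; Σxᵢ² = 39; σ²/τ² = 1/9.
β̂_MAP = 163 / (39 + 1/9) = 163/(352/9) = 1467/352 ≈ 4.168.

β̂_MAP = 4.168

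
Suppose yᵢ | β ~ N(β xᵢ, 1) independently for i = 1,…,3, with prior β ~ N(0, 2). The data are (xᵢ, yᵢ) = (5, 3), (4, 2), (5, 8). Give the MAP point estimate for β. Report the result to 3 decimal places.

β̂_MAP = 0.947

log p(β | y) = −Σ(yᵢ − βxᵢ)²/(2·1) − β²/(2·2) + const.
Setting the derivative to zero: Σxᵢ(yᵢ − βxᵢ)/1 − β/2 = 0, so β = Σxᵢyᵢ / (Σxᵢ² + σ²/τ²).
Σxᵢyᵢ = 5·3 + 4·2 + 5·8 = 63; Σxᵢ² = 66; σ²/τ² = 0.5.
β̂_MAP = 63 / (66 + 0.5) = 63/66.5 ≈ 0.947.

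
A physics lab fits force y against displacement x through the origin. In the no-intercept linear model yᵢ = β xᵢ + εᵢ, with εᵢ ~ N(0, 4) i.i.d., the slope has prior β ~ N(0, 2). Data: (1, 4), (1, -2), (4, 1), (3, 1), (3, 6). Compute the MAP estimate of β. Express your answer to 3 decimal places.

log p(β | y) = −Σ(yᵢ − βxᵢ)²/(2·4) − β²/(2·2) + const.
Setting the derivative to zero: Σxᵢ(yᵢ − βxᵢ)/4 − β/2 = 0, so β = Σxᵢyᵢ / (Σxᵢ² + σ²/τ²).
Σxᵢyᵢ = 1·4 + 1·(-2) + 4·1 + 3·1 + 3·6 = 27; Σxᵢ² = 36; σ²/τ² = 2.
β̂_MAP = 27 / (36 + 2) = 27/38 ≈ 0.711.

β̂_MAP = 0.711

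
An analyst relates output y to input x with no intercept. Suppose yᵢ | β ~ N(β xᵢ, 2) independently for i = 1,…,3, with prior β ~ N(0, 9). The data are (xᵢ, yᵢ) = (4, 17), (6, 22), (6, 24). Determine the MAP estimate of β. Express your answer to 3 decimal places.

β̂_MAP = 3.899

log p(β | y) = −Σ(yᵢ − βxᵢ)²/(2·2) − β²/(2·9) + const.
Setting the derivative to zero: Σxᵢ(yᵢ − βxᵢ)/2 − β/9 = 0, so β = Σxᵢyᵢ / (Σxᵢ² + σ²/τ²).
Σxᵢyᵢ = 4·17 + 6·22 + 6·24 = 344; Σxᵢ² = 88; σ²/τ² = 2/9.
β̂_MAP = 344 / (88 + 2/9) = 344/(794/9) = 1548/397 ≈ 3.899.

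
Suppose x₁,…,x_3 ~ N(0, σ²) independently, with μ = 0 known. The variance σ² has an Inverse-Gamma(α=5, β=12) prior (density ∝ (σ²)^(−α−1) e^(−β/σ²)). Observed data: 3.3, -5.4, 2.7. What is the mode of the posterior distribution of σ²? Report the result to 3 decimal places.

Sum of squared deviations about the known mean: SS = (3.3−0)² + (-5.4−0)² + (2.7−0)² = 47.34.
The Normal likelihood contributes (σ²)^(−n/2) exp(−SS/(2σ²)), so the posterior is Inverse-Gamma(α + n/2, β + SS/2) = Inverse-Gamma(6.5, 35.67).
The mode of Inverse-Gamma(a, b) is b/(a+1) = 35.67/7.5 ≈ 4.756.

σ̂²_MAP = 4.756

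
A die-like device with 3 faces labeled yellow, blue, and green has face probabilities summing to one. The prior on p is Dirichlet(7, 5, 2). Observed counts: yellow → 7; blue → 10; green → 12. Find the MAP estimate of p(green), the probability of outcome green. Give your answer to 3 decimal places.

The posterior is Dirichlet(αᵢ + nᵢ) = Dirichlet(14, 15, 14).
For a Dirichlet(a₁,…,a_K) with all aᵢ > 1, the mode has j-th component (aⱼ − 1)/(Σaᵢ − K).
Here Σaᵢ = 43 and K = 3, so p(green) = (14 − 1)/(43 − 3) = 13/40 ≈ 0.325.

MAP estimate of p(green) = 0.325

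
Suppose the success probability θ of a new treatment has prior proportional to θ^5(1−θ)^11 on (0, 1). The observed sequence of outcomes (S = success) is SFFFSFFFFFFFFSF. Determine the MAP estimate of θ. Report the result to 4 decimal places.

The prior density ∝ θ^5(1−θ)^11 is the kernel of Beta(6, 12).
Data: 3 successes in 15 trials (from the sequence). The binomial likelihood contributes θ^3(1−θ)^12, so the posterior is Beta(6+3, 12+12) = Beta(9, 24).
For Beta(a, b) with a, b > 1 the mode is (a−1)/(a+b−2) = 8/31 ≈ 0.2581.

θ̂_MAP = 0.2581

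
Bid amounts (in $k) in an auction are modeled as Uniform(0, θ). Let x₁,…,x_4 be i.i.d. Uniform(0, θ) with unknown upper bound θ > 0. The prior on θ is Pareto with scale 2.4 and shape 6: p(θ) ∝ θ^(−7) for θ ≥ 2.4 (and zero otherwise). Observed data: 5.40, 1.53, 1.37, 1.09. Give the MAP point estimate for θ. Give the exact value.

θ̂_MAP = 5.40

The Uniform(0, θ) likelihood is θ^(−n) for θ ≥ max(xᵢ), zero otherwise. Here max(xᵢ) = 5.40.
Posterior ∝ θ^(−7) · θ^(−4) = θ^(−11) on θ ≥ max(2.4, 5.40) = 5.40.
This density is strictly decreasing in θ, so the posterior mode lies at the lower boundary of the support.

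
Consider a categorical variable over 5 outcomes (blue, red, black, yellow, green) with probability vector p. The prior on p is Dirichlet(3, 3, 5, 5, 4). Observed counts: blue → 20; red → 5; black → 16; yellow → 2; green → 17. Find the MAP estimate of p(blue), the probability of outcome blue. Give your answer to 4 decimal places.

MAP estimate of p(blue) = 0.2933

The posterior is Dirichlet(αᵢ + nᵢ) = Dirichlet(23, 8, 21, 7, 21).
For a Dirichlet(a₁,…,a_K) with all aᵢ > 1, the mode has j-th component (aⱼ − 1)/(Σaᵢ − K).
Here Σaᵢ = 80 and K = 5, so p(blue) = (23 − 1)/(80 − 5) = 22/75 ≈ 0.2933.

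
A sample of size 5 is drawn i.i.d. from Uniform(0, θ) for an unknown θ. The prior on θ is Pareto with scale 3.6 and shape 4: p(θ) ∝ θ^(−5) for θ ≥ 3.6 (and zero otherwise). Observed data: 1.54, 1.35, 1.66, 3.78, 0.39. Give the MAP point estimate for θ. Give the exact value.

The Uniform(0, θ) likelihood is θ^(−n) for θ ≥ max(xᵢ), zero otherwise. Here max(xᵢ) = 3.78.
Posterior ∝ θ^(−5) · θ^(−5) = θ^(−10) on θ ≥ max(3.6, 3.78) = 3.78.
This density is strictly decreasing in θ, so the posterior mode lies at the lower boundary of the support.

θ̂_MAP = 3.78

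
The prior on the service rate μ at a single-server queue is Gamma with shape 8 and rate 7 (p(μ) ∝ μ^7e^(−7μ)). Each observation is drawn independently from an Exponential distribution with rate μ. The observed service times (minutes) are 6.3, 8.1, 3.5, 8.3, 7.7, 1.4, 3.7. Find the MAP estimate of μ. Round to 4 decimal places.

The Exponential(rate=μ) likelihood is ∝ μ^n e^(−μΣtᵢ). Here n = 7 and Σtᵢ = 6.3 + 8.1 + 3.5 + 8.3 + 7.7 + 1.4 + 3.7 = 39.
Posterior ∝ μ^7e^(−7μ) · μ^7e^(−39μ) = μ^14e^(−46μ), i.e. Gamma(15, 46).
Mode = (a−1)/b = 14/46 ≈ 0.3043.

μ̂_MAP = 0.3043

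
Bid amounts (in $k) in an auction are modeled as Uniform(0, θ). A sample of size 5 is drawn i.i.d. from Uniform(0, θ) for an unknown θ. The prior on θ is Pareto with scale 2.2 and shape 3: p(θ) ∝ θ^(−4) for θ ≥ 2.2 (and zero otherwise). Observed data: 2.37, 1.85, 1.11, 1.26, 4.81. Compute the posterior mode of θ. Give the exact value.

θ̂_MAP = 4.81

The Uniform(0, θ) likelihood is θ^(−n) for θ ≥ max(xᵢ), zero otherwise. Here max(xᵢ) = 4.81.
Posterior ∝ θ^(−4) · θ^(−5) = θ^(−9) on θ ≥ max(2.2, 4.81) = 4.81.
This density is strictly decreasing in θ, so the posterior mode lies at the lower boundary of the support.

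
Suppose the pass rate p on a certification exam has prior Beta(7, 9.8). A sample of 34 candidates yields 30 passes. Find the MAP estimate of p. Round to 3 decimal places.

p̂_MAP = 0.738

Prior: Beta(7, 9.8).
Data: 30 successes in 34 trials. The binomial likelihood contributes p^30(1−p)^4, so the posterior is Beta(7+30, 9.8+4) = Beta(37, 13.8).
For Beta(a, b) with a, b > 1 the mode is (a−1)/(a+b−2) = 36/48.8 ≈ 0.738.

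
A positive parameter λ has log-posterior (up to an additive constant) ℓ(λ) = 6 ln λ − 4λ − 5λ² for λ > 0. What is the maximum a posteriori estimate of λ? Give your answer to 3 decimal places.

ℓ'(λ) = 6/λ − 4 − 10λ. Setting this to zero and multiplying by λ: 10λ² + 4λ − 6 = 0.
λ = (−4 + √(4² + 4·10·6)) / (2·10) = (−4 + √256) / 20 = (−4 + 16)/20 = 3/5.
ℓ''(λ) = −6/λ² − 10 < 0, confirming a maximum.

λ̂_MAP = 0.600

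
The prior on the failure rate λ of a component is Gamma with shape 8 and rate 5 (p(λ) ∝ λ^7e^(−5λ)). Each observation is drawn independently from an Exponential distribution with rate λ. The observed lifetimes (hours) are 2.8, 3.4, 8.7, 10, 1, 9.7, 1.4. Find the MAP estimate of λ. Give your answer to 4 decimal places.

The Exponential(rate=λ) likelihood is ∝ λ^n e^(−λΣtᵢ). Here n = 7 and Σtᵢ = 2.8 + 3.4 + 8.7 + 10 + 1 + 9.7 + 1.4 = 37.
Posterior ∝ λ^7e^(−5λ) · λ^7e^(−37λ) = λ^14e^(−42λ), i.e. Gamma(15, 42).
Mode = (a−1)/b = 14/42 ≈ 0.3333.

λ̂_MAP = 0.3333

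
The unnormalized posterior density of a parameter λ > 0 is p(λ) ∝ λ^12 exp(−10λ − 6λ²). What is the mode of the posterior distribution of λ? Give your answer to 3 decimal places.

ℓ'(λ) = 12/λ − 10 − 12λ. Setting this to zero and multiplying by λ: 12λ² + 10λ − 12 = 0.
λ = (−10 + √(10² + 4·12·12)) / (2·12) = (−10 + √676) / 24 = (−10 + 26)/24 = 2/3.
ℓ''(λ) = −12/λ² − 12 < 0, confirming a maximum.

λ̂_MAP = 0.667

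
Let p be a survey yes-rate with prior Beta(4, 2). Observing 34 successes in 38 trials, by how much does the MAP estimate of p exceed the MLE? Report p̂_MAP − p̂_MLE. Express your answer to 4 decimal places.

MAP − MLE = -0.0138

Posterior is Beta(38, 6); MAP = (38−1)/(44−2) = 37/42 ≈ 0.88095.
MLE ignores the prior: p̂_MLE = k/n = 34/38 ≈ 0.89474.
Difference = 37/42 − 34/38 = -11/798 ≈ -0.0138.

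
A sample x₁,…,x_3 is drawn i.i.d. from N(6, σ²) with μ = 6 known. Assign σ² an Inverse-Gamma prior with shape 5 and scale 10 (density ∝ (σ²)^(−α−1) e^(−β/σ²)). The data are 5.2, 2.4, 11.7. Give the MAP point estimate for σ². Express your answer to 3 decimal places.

σ̂²_MAP = 4.406

Sum of squared deviations about the known mean: SS = (5.2−6)² + (2.4−6)² + (11.7−6)² = 46.09.
The Normal likelihood contributes (σ²)^(−n/2) exp(−SS/(2σ²)), so the posterior is Inverse-Gamma(α + n/2, β + SS/2) = Inverse-Gamma(6.5, 33.045).
The mode of Inverse-Gamma(a, b) is b/(a+1) = 33.045/7.5 ≈ 4.406.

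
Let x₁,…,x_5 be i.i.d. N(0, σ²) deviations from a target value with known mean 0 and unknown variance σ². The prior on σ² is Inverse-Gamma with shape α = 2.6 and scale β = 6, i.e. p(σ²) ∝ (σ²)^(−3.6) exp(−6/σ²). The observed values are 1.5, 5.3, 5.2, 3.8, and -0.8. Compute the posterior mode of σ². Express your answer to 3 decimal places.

Sum of squared deviations about the known mean: SS = (1.5−0)² + (5.3−0)² + (5.2−0)² + (3.8−0)² + (-0.8−0)² = 72.46.
The Normal likelihood contributes (σ²)^(−n/2) exp(−SS/(2σ²)), so the posterior is Inverse-Gamma(α + n/2, β + SS/2) = Inverse-Gamma(5.1, 42.23).
The mode of Inverse-Gamma(a, b) is b/(a+1) = 42.23/6.1 ≈ 6.923.

σ̂²_MAP = 6.923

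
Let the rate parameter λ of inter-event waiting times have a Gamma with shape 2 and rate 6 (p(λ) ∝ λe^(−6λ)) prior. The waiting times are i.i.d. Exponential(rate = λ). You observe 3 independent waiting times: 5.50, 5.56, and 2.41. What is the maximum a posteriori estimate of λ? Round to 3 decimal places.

λ̂_MAP = 0.205

The Exponential(rate=λ) likelihood is ∝ λ^n e^(−λΣtᵢ). Here n = 3 and Σtᵢ = 5.50 + 5.56 + 2.41 = 13.47.
Posterior ∝ λe^(−6λ) · λ^3e^(−13.47λ) = λ^4e^(−19.47λ), i.e. Gamma(5, 19.47).
Mode = (a−1)/b = 4/19.47 ≈ 0.205.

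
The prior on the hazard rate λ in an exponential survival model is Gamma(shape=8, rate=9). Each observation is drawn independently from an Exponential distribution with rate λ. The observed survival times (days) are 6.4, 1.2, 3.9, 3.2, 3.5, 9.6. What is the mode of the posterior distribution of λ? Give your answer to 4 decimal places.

The Exponential(rate=λ) likelihood is ∝ λ^n e^(−λΣtᵢ). Here n = 6 and Σtᵢ = 6.4 + 1.2 + 3.9 + 3.2 + 3.5 + 9.6 = 27.8.
Posterior ∝ λ^7e^(−9λ) · λ^6e^(−27.8λ) = λ^13e^(−36.8λ), i.e. Gamma(14, 36.8).
Mode = (a−1)/b = 13/36.8 ≈ 0.3533.

λ̂_MAP = 0.3533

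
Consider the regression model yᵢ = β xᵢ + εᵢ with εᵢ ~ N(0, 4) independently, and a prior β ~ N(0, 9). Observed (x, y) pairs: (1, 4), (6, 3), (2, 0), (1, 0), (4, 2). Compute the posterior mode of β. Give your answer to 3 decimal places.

log p(β | y) = −Σ(yᵢ − βxᵢ)²/(2·4) − β²/(2·9) + const.
Setting the derivative to zero: Σxᵢ(yᵢ − βxᵢ)/4 − β/9 = 0, so β = Σxᵢyᵢ / (Σxᵢ² + σ²/τ²).
Σxᵢyᵢ = 1·4 + 6·3 + 2·0 + 1·0 + 4·2 = 30; Σxᵢ² = 58; σ²/τ² = 4/9.
β̂_MAP = 30 / (58 + 4/9) = 30/(526/9) = 135/263 ≈ 0.513.

β̂_MAP = 0.513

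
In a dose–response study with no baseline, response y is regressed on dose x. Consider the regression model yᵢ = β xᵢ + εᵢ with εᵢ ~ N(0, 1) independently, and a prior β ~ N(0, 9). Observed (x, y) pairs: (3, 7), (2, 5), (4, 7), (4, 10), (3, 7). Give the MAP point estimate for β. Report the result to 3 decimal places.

β̂_MAP = 2.218

log p(β | y) = −Σ(yᵢ − βxᵢ)²/(2·1) − β²/(2·9) + const.
Setting the derivative to zero: Σxᵢ(yᵢ − βxᵢ)/1 − β/9 = 0, so β = Σxᵢyᵢ / (Σxᵢ² + σ²/τ²).
Σxᵢyᵢ = 3·7 + 2·5 + 4·7 + 4·10 + 3·7 = 120; Σxᵢ² = 54; σ²/τ² = 1/9.
β̂_MAP = 120 / (54 + 1/9) = 120/(487/9) = 1080/487 ≈ 2.218.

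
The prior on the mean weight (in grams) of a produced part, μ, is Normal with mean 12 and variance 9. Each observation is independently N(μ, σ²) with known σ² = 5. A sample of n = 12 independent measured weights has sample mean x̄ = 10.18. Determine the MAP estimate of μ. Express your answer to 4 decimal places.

μ̂_MAP = 10.2605

n = 12, x̄ = 10.18.
For a Normal prior and Normal likelihood with known variance, the posterior is Normal; its mode equals its mean, the precision-weighted average.
Prior precision 1/σ₀² = 1/9; data precision n/σ² = 12/5 = 2.4.
μ̂ = ((1/9)·12 + 2.4·10.18) / (1/9 + 2.4) = (9662/375)/(113/45) = 28986/2825 ≈ 10.2605.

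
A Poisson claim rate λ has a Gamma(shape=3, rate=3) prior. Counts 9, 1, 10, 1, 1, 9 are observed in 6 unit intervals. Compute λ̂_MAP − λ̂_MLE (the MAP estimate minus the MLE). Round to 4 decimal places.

MAP − MLE = -1.5000

Σxᵢ = 31. Posterior is Gamma(34, 9); MAP = (34−1)/9 = 33/9 ≈ 3.66667.
MLE = x̄ = 31/6 ≈ 5.16667.
Difference = 33/9 − 31/6 = -3/2 ≈ -1.5000.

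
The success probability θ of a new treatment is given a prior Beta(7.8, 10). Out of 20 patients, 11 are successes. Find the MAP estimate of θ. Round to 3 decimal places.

θ̂_MAP = 0.497

Prior: Beta(7.8, 10).
Data: 11 successes in 20 trials. The binomial likelihood contributes θ^11(1−θ)^9, so the posterior is Beta(7.8+11, 10+9) = Beta(18.8, 19).
For Beta(a, b) with a, b > 1 the mode is (a−1)/(a+b−2) = 17.8/35.8 ≈ 0.497.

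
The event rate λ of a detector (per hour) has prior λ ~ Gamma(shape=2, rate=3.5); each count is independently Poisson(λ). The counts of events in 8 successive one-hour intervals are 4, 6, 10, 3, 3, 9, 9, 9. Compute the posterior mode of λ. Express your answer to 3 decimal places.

λ̂_MAP = 4.696

Σxᵢ = 4+6+10+3+3+9+9+9 = 53, with n = 8.
Posterior ∝ λe^(−3.5λ) · λ^53e^(−8λ) = λ^54e^(−11.5λ), i.e. Gamma(shape=55, rate=11.5).
The mode of a Gamma(a, b) with a ≥ 1 (shape–rate) is (a−1)/b = 54/11.5 ≈ 4.696.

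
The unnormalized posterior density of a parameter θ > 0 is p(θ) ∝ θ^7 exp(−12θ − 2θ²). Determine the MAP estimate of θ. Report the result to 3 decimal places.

θ̂_MAP = 0.500

ℓ'(θ) = 7/θ − 12 − 4θ. Setting this to zero and multiplying by θ: 4θ² + 12θ − 7 = 0.
θ = (−12 + √(12² + 4·4·7)) / (2·4) = (−12 + √256) / 8 = (−12 + 16)/8 = 1/2.
ℓ''(θ) = −7/θ² − 4 < 0, confirming a maximum.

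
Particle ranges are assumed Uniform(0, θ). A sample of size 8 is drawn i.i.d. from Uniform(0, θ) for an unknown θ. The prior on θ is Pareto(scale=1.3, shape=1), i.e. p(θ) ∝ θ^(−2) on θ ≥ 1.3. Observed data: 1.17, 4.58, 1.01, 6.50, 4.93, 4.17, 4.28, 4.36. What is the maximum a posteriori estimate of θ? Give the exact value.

θ̂_MAP = 6.50

The Uniform(0, θ) likelihood is θ^(−n) for θ ≥ max(xᵢ), zero otherwise. Here max(xᵢ) = 6.50.
Posterior ∝ θ^(−2) · θ^(−8) = θ^(−10) on θ ≥ max(1.3, 6.50) = 6.50.
This density is strictly decreasing in θ, so the posterior mode lies at the lower boundary of the support.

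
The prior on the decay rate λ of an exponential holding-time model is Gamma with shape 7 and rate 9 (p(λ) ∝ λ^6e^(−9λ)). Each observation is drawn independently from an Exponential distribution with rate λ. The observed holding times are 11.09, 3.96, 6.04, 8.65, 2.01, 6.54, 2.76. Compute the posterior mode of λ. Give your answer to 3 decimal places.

λ̂_MAP = 0.260

The Exponential(rate=λ) likelihood is ∝ λ^n e^(−λΣtᵢ). Here n = 7 and Σtᵢ = 11.09 + 3.96 + 6.04 + 8.65 + 2.01 + 6.54 + 2.76 = 41.05.
Posterior ∝ λ^6e^(−9λ) · λ^7e^(−41.05λ) = λ^13e^(−50.05λ), i.e. Gamma(14, 50.05).
Mode = (a−1)/b = 13/50.05 ≈ 0.260.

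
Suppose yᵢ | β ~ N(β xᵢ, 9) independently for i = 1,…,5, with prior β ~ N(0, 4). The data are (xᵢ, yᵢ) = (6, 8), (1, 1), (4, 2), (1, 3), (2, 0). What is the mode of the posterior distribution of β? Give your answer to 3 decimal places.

β̂_MAP = 0.996

log p(β | y) = −Σ(yᵢ − βxᵢ)²/(2·9) − β²/(2·4) + const.
Setting the derivative to zero: Σxᵢ(yᵢ − βxᵢ)/9 − β/4 = 0, so β = Σxᵢyᵢ / (Σxᵢ² + σ²/τ²).
Σxᵢyᵢ = 6·8 + 1·1 + 4·2 + 1·3 + 2·0 = 60; Σxᵢ² = 58; σ²/τ² = 2.25.
β̂_MAP = 60 / (58 + 2.25) = 60/60.25 ≈ 0.996.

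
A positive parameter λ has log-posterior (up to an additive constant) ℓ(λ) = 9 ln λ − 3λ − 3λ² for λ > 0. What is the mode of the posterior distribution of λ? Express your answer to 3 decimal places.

ℓ'(λ) = 9/λ − 3 − 6λ. Setting this to zero and multiplying by λ: 6λ² + 3λ − 9 = 0.
λ = (−3 + √(3² + 4·6·9)) / (2·6) = (−3 + √225) / 12 = (−3 + 15)/12 = 1.
ℓ''(λ) = −9/λ² − 6 < 0, confirming a maximum.

λ̂_MAP = 1.000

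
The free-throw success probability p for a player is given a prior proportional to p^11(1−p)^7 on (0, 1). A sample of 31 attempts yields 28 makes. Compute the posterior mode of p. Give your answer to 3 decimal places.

p̂_MAP = 0.796

The prior density ∝ p^11(1−p)^7 is the kernel of Beta(12, 8).
Data: 28 successes in 31 trials. The binomial likelihood contributes p^28(1−p)^3, so the posterior is Beta(12+28, 8+3) = Beta(40, 11).
For Beta(a, b) with a, b > 1 the mode is (a−1)/(a+b−2) = 39/49 ≈ 0.796.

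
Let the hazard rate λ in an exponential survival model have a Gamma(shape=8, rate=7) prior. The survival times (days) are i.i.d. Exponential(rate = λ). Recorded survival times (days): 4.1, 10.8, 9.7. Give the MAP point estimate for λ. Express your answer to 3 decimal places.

The Exponential(rate=λ) likelihood is ∝ λ^n e^(−λΣtᵢ). Here n = 3 and Σtᵢ = 4.1 + 10.8 + 9.7 = 24.6.
Posterior ∝ λ^7e^(−7λ) · λ^3e^(−24.6λ) = λ^10e^(−31.6λ), i.e. Gamma(11, 31.6).
Mode = (a−1)/b = 10/31.6 ≈ 0.316.

λ̂_MAP = 0.316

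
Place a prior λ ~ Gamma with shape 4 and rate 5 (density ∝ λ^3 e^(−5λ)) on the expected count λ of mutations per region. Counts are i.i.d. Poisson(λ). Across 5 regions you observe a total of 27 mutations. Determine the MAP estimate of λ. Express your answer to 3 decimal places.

Σxᵢ = 27, n = 5.
Posterior ∝ λ^3e^(−5λ) · λ^27e^(−5λ) = λ^30e^(−10λ), i.e. Gamma(shape=31, rate=10).
The mode of a Gamma(a, b) with a ≥ 1 (shape–rate) is (a−1)/b = 30/10 ≈ 3.000.

λ̂_MAP = 3.000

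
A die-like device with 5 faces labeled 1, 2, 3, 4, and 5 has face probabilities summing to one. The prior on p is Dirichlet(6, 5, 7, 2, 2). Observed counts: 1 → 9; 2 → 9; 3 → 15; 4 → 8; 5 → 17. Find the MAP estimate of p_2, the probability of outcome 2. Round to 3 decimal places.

The posterior is Dirichlet(αᵢ + nᵢ) = Dirichlet(15, 14, 22, 10, 19).
For a Dirichlet(a₁,…,a_K) with all aᵢ > 1, the mode has j-th component (aⱼ − 1)/(Σaᵢ − K).
Here Σaᵢ = 80 and K = 5, so p_2 = (14 − 1)/(80 − 5) = 13/75 ≈ 0.173.

MAP estimate: 0.173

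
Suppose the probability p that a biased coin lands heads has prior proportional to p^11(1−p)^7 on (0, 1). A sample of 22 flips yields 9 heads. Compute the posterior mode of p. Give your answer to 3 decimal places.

The prior density ∝ p^11(1−p)^7 is the kernel of Beta(12, 8).
Data: 9 successes in 22 trials. The binomial likelihood contributes p^9(1−p)^13, so the posterior is Beta(12+9, 8+13) = Beta(21, 21).
For Beta(a, b) with a, b > 1 the mode is (a−1)/(a+b−2) = 20/40 ≈ 0.500.

p̂_MAP = 0.500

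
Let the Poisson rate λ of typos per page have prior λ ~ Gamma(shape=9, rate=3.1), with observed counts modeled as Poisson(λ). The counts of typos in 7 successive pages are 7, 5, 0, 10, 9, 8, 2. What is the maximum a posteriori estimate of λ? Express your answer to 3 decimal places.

Σxᵢ = 7+5+0+10+9+8+2 = 41, with n = 7.
Posterior ∝ λ^8e^(−3.1λ) · λ^41e^(−7λ) = λ^49e^(−10.1λ), i.e. Gamma(shape=50, rate=10.1).
The mode of a Gamma(a, b) with a ≥ 1 (shape–rate) is (a−1)/b = 49/10.1 ≈ 4.851.

λ̂_MAP = 4.851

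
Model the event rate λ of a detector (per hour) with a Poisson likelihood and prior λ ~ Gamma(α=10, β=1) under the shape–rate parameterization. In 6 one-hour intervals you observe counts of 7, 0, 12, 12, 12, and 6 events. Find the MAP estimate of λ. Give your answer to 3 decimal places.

Σxᵢ = 7+0+12+12+12+6 = 49, with n = 6.
Posterior ∝ λ^9e^(−1λ) · λ^49e^(−6λ) = λ^58e^(−7λ), i.e. Gamma(shape=59, rate=7).
The mode of a Gamma(a, b) with a ≥ 1 (shape–rate) is (a−1)/b = 58/7 ≈ 8.286.

λ̂_MAP = 8.286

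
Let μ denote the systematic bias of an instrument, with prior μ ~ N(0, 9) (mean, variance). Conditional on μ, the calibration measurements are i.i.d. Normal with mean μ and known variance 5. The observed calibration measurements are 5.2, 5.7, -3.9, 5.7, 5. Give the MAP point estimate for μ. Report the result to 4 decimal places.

μ̂_MAP = 3.1860

n = 5; x̄ = (5.2 + 5.7 + (-3.9) + 5.7 + 5)/5 = 17.7/5 = 3.54.
For a Normal prior and Normal likelihood with known variance, the posterior is Normal; its mode equals its mean, the precision-weighted average.
Prior precision 1/σ₀² = 1/9; data precision n/σ² = 5/5 = 1.
μ̂ = ((1/9)·0 + 1·3.54) / (1/9 + 1) = 3.54/(10/9) = 3.1860.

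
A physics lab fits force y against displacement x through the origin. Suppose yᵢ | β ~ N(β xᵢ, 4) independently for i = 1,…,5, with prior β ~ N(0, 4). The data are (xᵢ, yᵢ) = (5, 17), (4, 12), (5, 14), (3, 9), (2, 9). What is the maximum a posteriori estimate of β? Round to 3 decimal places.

β̂_MAP = 3.100

log p(β | y) = −Σ(yᵢ − βxᵢ)²/(2·4) − β²/(2·4) + const.
Setting the derivative to zero: Σxᵢ(yᵢ − βxᵢ)/4 − β/4 = 0, so β = Σxᵢyᵢ / (Σxᵢ² + σ²/τ²).
Σxᵢyᵢ = 5·17 + 4·12 + 5·14 + 3·9 + 2·9 = 248; Σxᵢ² = 79; σ²/τ² = 1.
β̂_MAP = 248 / (79 + 1) = 248/80 ≈ 3.100.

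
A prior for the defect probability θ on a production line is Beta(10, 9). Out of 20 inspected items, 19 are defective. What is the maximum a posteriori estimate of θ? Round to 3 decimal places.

θ̂_MAP = 0.757

Prior: Beta(10, 9).
Data: 19 successes in 20 trials. The binomial likelihood contributes θ^19(1−θ)^1, so the posterior is Beta(10+19, 9+1) = Beta(29, 10).
For Beta(a, b) with a, b > 1 the mode is (a−1)/(a+b−2) = 28/37 ≈ 0.757.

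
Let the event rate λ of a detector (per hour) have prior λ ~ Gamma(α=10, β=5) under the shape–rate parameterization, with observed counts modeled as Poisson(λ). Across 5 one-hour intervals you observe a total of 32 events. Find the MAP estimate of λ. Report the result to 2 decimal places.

Σxᵢ = 32, n = 5.
Posterior ∝ λ^9e^(−5λ) · λ^32e^(−5λ) = λ^41e^(−10λ), i.e. Gamma(shape=42, rate=10).
The mode of a Gamma(a, b) with a ≥ 1 (shape–rate) is (a−1)/b = 41/10 ≈ 4.10.

λ̂_MAP = 4.10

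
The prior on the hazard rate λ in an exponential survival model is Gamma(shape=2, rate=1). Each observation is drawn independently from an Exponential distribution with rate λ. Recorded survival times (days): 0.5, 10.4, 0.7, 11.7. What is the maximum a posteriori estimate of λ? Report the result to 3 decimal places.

λ̂_MAP = 0.206

The Exponential(rate=λ) likelihood is ∝ λ^n e^(−λΣtᵢ). Here n = 4 and Σtᵢ = 0.5 + 10.4 + 0.7 + 11.7 = 23.3.
Posterior ∝ λe^(−1λ) · λ^4e^(−23.3λ) = λ^5e^(−24.3λ), i.e. Gamma(6, 24.3).
Mode = (a−1)/b = 5/24.3 ≈ 0.206.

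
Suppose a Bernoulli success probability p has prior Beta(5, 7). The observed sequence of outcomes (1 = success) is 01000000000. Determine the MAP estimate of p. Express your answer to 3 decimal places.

p̂_MAP = 0.238

Prior: Beta(5, 7).
Data: 1 success in 11 trials (from the sequence). The binomial likelihood contributes p(1−p)^10, so the posterior is Beta(5+1, 7+10) = Beta(6, 17).
For Beta(a, b) with a, b > 1 the mode is (a−1)/(a+b−2) = 5/21 ≈ 0.238.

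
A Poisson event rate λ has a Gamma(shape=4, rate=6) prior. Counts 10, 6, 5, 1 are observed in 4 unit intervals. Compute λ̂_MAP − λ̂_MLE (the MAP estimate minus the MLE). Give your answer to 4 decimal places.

Σxᵢ = 22. Posterior is Gamma(26, 10); MAP = (26−1)/10 = 25/10 ≈ 2.50000.
MLE = x̄ = 22/4 ≈ 5.50000.
Difference = 25/10 − 22/4 = -3 ≈ -3.0000.

MAP − MLE = -3.0000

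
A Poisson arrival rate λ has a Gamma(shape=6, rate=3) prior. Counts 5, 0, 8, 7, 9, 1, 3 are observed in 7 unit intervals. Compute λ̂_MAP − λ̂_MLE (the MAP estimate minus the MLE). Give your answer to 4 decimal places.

MAP − MLE = -0.9143

Σxᵢ = 33. Posterior is Gamma(39, 10); MAP = (39−1)/10 = 38/10 ≈ 3.80000.
MLE = x̄ = 33/7 ≈ 4.71429.
Difference = 38/10 − 33/7 = -32/35 ≈ -0.9143.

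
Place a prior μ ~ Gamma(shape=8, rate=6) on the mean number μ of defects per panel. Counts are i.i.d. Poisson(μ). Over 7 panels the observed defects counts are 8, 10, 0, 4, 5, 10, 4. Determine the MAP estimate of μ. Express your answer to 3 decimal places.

Σxᵢ = 8+10+0+4+5+10+4 = 41, with n = 7.
Posterior ∝ μ^7e^(−6μ) · μ^41e^(−7μ) = μ^48e^(−13μ), i.e. Gamma(shape=49, rate=13).
The mode of a Gamma(a, b) with a ≥ 1 (shape–rate) is (a−1)/b = 48/13 ≈ 3.692.

μ̂_MAP = 3.692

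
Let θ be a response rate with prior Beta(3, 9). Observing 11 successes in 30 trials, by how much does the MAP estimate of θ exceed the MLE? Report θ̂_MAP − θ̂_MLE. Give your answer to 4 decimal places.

MAP − MLE = -0.0417

Posterior is Beta(14, 28); MAP = (14−1)/(42−2) = 13/40 ≈ 0.32500.
MLE ignores the prior: θ̂_MLE = k/n = 11/30 ≈ 0.36667.
Difference = 13/40 − 11/30 = -1/24 ≈ -0.0417.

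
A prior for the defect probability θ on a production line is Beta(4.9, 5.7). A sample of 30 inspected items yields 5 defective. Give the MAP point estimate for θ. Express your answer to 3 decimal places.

Prior: Beta(4.9, 5.7).
Data: 5 successes in 30 trials. The binomial likelihood contributes θ^5(1−θ)^25, so the posterior is Beta(4.9+5, 5.7+25) = Beta(9.9, 30.7).
For Beta(a, b) with a, b > 1 the mode is (a−1)/(a+b−2) = 8.9/38.6 ≈ 0.231.

θ̂_MAP = 0.231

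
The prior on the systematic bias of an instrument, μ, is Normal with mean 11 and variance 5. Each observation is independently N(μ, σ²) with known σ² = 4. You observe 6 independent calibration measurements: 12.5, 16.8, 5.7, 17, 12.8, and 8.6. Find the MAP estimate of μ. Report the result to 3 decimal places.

n = 6; x̄ = (12.5 + 16.8 + 5.7 + 17 + 12.8 + 8.6)/6 = 73.4/6 = 367/30 ≈ 12.2333.
For a Normal prior and Normal likelihood with known variance, the posterior is Normal; its mode equals its mean, the precision-weighted average.
Prior precision 1/σ₀² = 1/5 = 0.2; data precision n/σ² = 6/4 = 1.5.
μ̂ = (0.2·11 + 1.5·(367/30)) / (0.2 + 1.5) = 20.55/1.7 = 411/34 ≈ 12.088.

μ̂_MAP = 12.088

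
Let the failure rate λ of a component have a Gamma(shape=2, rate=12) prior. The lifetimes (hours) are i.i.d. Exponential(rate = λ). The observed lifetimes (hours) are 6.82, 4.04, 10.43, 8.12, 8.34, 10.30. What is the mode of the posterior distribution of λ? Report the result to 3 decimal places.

The Exponential(rate=λ) likelihood is ∝ λ^n e^(−λΣtᵢ). Here n = 6 and Σtᵢ = 6.82 + 4.04 + 10.43 + 8.12 + 8.34 + 10.30 = 48.05.
Posterior ∝ λe^(−12λ) · λ^6e^(−48.05λ) = λ^7e^(−60.05λ), i.e. Gamma(8, 60.05).
Mode = (a−1)/b = 7/60.05 ≈ 0.117.

λ̂_MAP = 0.117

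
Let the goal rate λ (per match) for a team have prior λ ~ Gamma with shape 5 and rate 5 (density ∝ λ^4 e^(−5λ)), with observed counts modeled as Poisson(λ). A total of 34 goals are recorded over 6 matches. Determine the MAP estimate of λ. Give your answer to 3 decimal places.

Σxᵢ = 34, n = 6.
Posterior ∝ λ^4e^(−5λ) · λ^34e^(−6λ) = λ^38e^(−11λ), i.e. Gamma(shape=39, rate=11).
The mode of a Gamma(a, b) with a ≥ 1 (shape–rate) is (a−1)/b = 38/11 ≈ 3.455.

λ̂_MAP = 3.455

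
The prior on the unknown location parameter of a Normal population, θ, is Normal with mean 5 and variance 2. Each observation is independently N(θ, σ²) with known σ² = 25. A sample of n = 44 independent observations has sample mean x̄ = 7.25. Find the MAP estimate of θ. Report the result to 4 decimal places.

n = 44, x̄ = 7.25.
For a Normal prior and Normal likelihood with known variance, the posterior is Normal; its mode equals its mean, the precision-weighted average.
Prior precision 1/σ₀² = 1/2 = 0.5; data precision n/σ² = 44/25 = 1.76.
θ̂ = (0.5·5 + 1.76·7.25) / (0.5 + 1.76) = 15.26/2.26 = 763/113 ≈ 6.7522.

θ̂_MAP = 6.7522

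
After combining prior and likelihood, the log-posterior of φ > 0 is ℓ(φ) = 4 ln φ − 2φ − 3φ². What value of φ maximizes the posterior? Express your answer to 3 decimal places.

ℓ'(φ) = 4/φ − 2 − 6φ. Setting this to zero and multiplying by φ: 6φ² + 2φ − 4 = 0.
φ = (−2 + √(2² + 4·6·4)) / (2·6) = (−2 + √100) / 12 = (−2 + 10)/12 = 2/3.
ℓ''(φ) = −4/φ² − 6 < 0, confirming a maximum.

φ̂_MAP = 0.667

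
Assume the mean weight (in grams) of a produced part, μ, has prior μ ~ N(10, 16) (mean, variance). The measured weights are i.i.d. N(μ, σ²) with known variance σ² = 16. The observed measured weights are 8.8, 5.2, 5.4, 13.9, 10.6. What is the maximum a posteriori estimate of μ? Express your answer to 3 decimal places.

n = 5; x̄ = (8.8 + 5.2 + 5.4 + 13.9 + 10.6)/5 = 43.9/5 = 8.78.
For a Normal prior and Normal likelihood with known variance, the posterior is Normal; its mode equals its mean, the precision-weighted average.
Prior precision 1/σ₀² = 1/16 = 0.0625; data precision n/σ² = 5/16 = 0.3125.
μ̂ = (0.0625·10 + 0.3125·8.78) / (0.0625 + 0.3125) = 3.36875/0.375 = 539/60 ≈ 8.983.

μ̂_MAP = 8.983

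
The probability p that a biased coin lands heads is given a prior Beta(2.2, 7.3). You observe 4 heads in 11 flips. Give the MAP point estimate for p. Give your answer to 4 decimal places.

p̂_MAP = 0.2811

Prior: Beta(2.2, 7.3).
Data: 4 successes in 11 trials. The binomial likelihood contributes p^4(1−p)^7, so the posterior is Beta(2.2+4, 7.3+7) = Beta(6.2, 14.3).
For Beta(a, b) with a, b > 1 the mode is (a−1)/(a+b−2) = 5.2/18.5 ≈ 0.2811.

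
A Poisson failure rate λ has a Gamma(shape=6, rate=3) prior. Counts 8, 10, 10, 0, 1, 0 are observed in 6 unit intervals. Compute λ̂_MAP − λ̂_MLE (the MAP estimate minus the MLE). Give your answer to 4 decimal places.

Σxᵢ = 29. Posterior is Gamma(35, 9); MAP = (35−1)/9 = 34/9 ≈ 3.77778.
MLE = x̄ = 29/6 ≈ 4.83333.
Difference = 34/9 − 29/6 = -19/18 ≈ -1.0556.

MAP − MLE = -1.0556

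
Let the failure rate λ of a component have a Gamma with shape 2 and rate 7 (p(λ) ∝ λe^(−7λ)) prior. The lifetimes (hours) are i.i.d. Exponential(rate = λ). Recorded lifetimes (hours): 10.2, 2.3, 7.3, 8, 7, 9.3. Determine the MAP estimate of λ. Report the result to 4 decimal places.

λ̂_MAP = 0.1370

The Exponential(rate=λ) likelihood is ∝ λ^n e^(−λΣtᵢ). Here n = 6 and Σtᵢ = 10.2 + 2.3 + 7.3 + 8 + 7 + 9.3 = 44.1.
Posterior ∝ λe^(−7λ) · λ^6e^(−44.1λ) = λ^7e^(−51.1λ), i.e. Gamma(8, 51.1).
Mode = (a−1)/b = 7/51.1 ≈ 0.1370.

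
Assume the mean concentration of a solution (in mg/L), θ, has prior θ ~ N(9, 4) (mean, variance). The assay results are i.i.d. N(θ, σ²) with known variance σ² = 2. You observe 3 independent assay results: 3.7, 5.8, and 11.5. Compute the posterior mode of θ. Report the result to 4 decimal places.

n = 3; x̄ = (3.7 + 5.8 + 11.5)/3 = 21/3 = 7.
For a Normal prior and Normal likelihood with known variance, the posterior is Normal; its mode equals its mean, the precision-weighted average.
Prior precision 1/σ₀² = 1/4 = 0.25; data precision n/σ² = 3/2 = 1.5.
θ̂ = (0.25·9 + 1.5·7) / (0.25 + 1.5) = 12.75/1.75 = 51/7 ≈ 7.2857.

θ̂_MAP = 7.2857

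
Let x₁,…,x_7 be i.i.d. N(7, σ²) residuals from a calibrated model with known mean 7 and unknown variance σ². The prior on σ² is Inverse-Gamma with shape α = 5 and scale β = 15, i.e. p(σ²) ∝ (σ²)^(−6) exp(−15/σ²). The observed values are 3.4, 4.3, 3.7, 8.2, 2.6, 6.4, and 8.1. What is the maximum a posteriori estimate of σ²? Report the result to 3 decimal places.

σ̂²_MAP = 4.395

Sum of squared deviations about the known mean: SS = (3.4−7)² + (4.3−7)² + (3.7−7)² + (8.2−7)² + (2.6−7)² + (6.4−7)² + (8.1−7)² = 53.51.
The Normal likelihood contributes (σ²)^(−n/2) exp(−SS/(2σ²)), so the posterior is Inverse-Gamma(α + n/2, β + SS/2) = Inverse-Gamma(8.5, 41.755).
The mode of Inverse-Gamma(a, b) is b/(a+1) = 41.755/9.5 ≈ 4.395.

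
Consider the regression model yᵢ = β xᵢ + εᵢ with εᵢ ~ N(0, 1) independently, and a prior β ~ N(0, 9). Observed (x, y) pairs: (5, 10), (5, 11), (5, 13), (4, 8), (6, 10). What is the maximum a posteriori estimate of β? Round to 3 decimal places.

β̂_MAP = 2.061

log p(β | y) = −Σ(yᵢ − βxᵢ)²/(2·1) − β²/(2·9) + const.
Setting the derivative to zero: Σxᵢ(yᵢ − βxᵢ)/1 − β/9 = 0, so β = Σxᵢyᵢ / (Σxᵢ² + σ²/τ²).
Σxᵢyᵢ = 5·10 + 5·11 + 5·13 + 4·8 + 6·10 = 262; Σxᵢ² = 127; σ²/τ² = 1/9.
β̂_MAP = 262 / (127 + 1/9) = 262/(1144/9) = 1179/572 ≈ 2.061.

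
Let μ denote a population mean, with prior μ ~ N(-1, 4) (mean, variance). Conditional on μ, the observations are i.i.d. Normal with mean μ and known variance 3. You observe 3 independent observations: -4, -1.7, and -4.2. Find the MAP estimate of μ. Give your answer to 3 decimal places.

μ̂_MAP = -2.840

n = 3; x̄ = ((-4) + (-1.7) + (-4.2))/3 = -9.9/3 = -3.3.
For a Normal prior and Normal likelihood with known variance, the posterior is Normal; its mode equals its mean, the precision-weighted average.
Prior precision 1/σ₀² = 1/4 = 0.25; data precision n/σ² = 3/3 = 1.
μ̂ = (0.25·(-1) + 1·(-3.3)) / (0.25 + 1) = (-3.55)/1.25 = -2.840.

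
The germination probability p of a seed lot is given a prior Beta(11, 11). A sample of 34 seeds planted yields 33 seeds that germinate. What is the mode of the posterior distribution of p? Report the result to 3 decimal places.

p̂_MAP = 0.796

Prior: Beta(11, 11).
Data: 33 successes in 34 trials. The binomial likelihood contributes p^33(1−p)^1, so the posterior is Beta(11+33, 11+1) = Beta(44, 12).
For Beta(a, b) with a, b > 1 the mode is (a−1)/(a+b−2) = 43/54 ≈ 0.796.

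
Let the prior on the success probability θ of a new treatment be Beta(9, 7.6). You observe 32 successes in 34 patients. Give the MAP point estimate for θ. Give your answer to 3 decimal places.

θ̂_MAP = 0.823

Prior: Beta(9, 7.6).
Data: 32 successes in 34 trials. The binomial likelihood contributes θ^32(1−θ)^2, so the posterior is Beta(9+32, 7.6+2) = Beta(41, 9.6).
For Beta(a, b) with a, b > 1 the mode is (a−1)/(a+b−2) = 40/48.6 ≈ 0.823.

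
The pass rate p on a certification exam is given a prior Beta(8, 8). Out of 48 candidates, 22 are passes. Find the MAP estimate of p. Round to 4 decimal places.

p̂_MAP = 0.4677

Prior: Beta(8, 8).
Data: 22 successes in 48 trials. The binomial likelihood contributes p^22(1−p)^26, so the posterior is Beta(8+22, 8+26) = Beta(30, 34).
For Beta(a, b) with a, b > 1 the mode is (a−1)/(a+b−2) = 29/62 ≈ 0.4677.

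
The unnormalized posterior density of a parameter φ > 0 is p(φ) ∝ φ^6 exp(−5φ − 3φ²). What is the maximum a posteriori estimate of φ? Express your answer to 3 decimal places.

φ̂_MAP = 0.667

ℓ'(φ) = 6/φ − 5 − 6φ. Setting this to zero and multiplying by φ: 6φ² + 5φ − 6 = 0.
φ = (−5 + √(5² + 4·6·6)) / (2·6) = (−5 + √169) / 12 = (−5 + 13)/12 = 2/3.
ℓ''(φ) = −6/φ² − 6 < 0, confirming a maximum.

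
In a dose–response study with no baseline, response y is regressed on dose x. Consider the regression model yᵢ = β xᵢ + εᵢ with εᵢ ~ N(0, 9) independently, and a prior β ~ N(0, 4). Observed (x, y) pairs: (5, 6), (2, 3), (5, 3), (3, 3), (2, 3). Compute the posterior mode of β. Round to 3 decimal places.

β̂_MAP = 0.953

log p(β | y) = −Σ(yᵢ − βxᵢ)²/(2·9) − β²/(2·4) + const.
Setting the derivative to zero: Σxᵢ(yᵢ − βxᵢ)/9 − β/4 = 0, so β = Σxᵢyᵢ / (Σxᵢ² + σ²/τ²).
Σxᵢyᵢ = 5·6 + 2·3 + 5·3 + 3·3 + 2·3 = 66; Σxᵢ² = 67; σ²/τ² = 2.25.
β̂_MAP = 66 / (67 + 2.25) = 66/69.25 ≈ 0.953.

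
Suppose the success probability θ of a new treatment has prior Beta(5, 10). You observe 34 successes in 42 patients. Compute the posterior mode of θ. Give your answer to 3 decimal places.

θ̂_MAP = 0.691

Prior: Beta(5, 10).
Data: 34 successes in 42 trials. The binomial likelihood contributes θ^34(1−θ)^8, so the posterior is Beta(5+34, 10+8) = Beta(39, 18).
For Beta(a, b) with a, b > 1 the mode is (a−1)/(a+b−2) = 38/55 ≈ 0.691.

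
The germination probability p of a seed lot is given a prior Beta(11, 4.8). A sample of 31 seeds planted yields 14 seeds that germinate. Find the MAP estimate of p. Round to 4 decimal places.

p̂_MAP = 0.5357

Prior: Beta(11, 4.8).
Data: 14 successes in 31 trials. The binomial likelihood contributes p^14(1−p)^17, so the posterior is Beta(11+14, 4.8+17) = Beta(25, 21.8).
For Beta(a, b) with a, b > 1 the mode is (a−1)/(a+b−2) = 24/44.8 ≈ 0.5357.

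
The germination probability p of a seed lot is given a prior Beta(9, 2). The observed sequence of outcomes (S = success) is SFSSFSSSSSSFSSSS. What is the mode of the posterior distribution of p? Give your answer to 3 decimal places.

p̂_MAP = 0.840

Prior: Beta(9, 2).
Data: 13 successes in 16 trials (from the sequence). The binomial likelihood contributes p^13(1−p)^3, so the posterior is Beta(9+13, 2+3) = Beta(22, 5).
For Beta(a, b) with a, b > 1 the mode is (a−1)/(a+b−2) = 21/25 ≈ 0.840.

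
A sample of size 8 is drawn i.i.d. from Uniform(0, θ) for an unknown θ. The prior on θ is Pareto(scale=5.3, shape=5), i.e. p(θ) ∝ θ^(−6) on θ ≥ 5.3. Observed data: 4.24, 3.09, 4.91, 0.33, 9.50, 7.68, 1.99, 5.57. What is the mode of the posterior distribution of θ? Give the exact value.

The Uniform(0, θ) likelihood is θ^(−n) for θ ≥ max(xᵢ), zero otherwise. Here max(xᵢ) = 9.50.
Posterior ∝ θ^(−6) · θ^(−8) = θ^(−14) on θ ≥ max(5.3, 9.50) = 9.50.
This density is strictly decreasing in θ, so the posterior mode lies at the lower boundary of the support.

θ̂_MAP = 9.50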